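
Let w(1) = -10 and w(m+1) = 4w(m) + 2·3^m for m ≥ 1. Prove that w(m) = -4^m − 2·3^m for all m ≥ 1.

Base case: w(1) = -10, and -4^1 − 2·3^1 = -4 − 6 = -10.
Assume w(k) = -4^k − 2·3^k for some k ≥ 1.
Then w(k+1) = 4w(k) + 2·3^k = 4·(-4^k − 2·3^k) + 2·3^k = -4^{k+1} − 8·3^k + 2·3^k = -4^{k+1} − 6·3^k = -4^{k+1} − 2·3^{k+1}.
This completes the inductive step, so w(m) = -4^m − 2·3^m for all m ≥ 1.

w(m) = -4^m − 2·3^m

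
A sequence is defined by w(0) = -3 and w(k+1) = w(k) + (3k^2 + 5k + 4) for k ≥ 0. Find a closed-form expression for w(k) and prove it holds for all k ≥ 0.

Claim: w(k) = k^3 + k^2 + 2k − 3.

Base case: w(0) = -3, and 0^3 + 0^2 + 2·0 − 3 = -3.
Assume w(m) = m^3 + m^2 + 2m − 3.
Then w(m+1) = w(m) + (3m^2 + 5m + 4) = (m^3 + m^2 + 2m − 3) + (3m^2 + 5m + 4) = m^3 + 4m^2 + 7m + 1,
and (m+1)^3 + (m+1)^2 + 2·(m+1) − 3 = m^3 + 4m^2 + 7m + 1.
This completes the inductive step, so w(k) = k^3 + k^2 + 2k − 3 for all k ≥ 0.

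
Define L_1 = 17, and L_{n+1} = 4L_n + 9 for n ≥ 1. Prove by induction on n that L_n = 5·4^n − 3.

Base case: L_1 = 17, and 5·4^1 − 3 = 20 − 3 = 17.
Assume L_m = 5·4^m − 3 for some m ≥ 1.
Then L_{m+1} = 4L_m + 9 = 4·(5·4^m − 3) + 9 = 20·4^m − 12 + 9 = 5·4^{m+1} − 3.
By induction, L_n = 5·4^n − 3 for all n ≥ 1.

L_n = 5·4^n − 3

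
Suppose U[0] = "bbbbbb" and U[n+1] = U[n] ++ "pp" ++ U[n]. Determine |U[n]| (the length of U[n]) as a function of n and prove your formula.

Claim: |U[n]| = 2^{n+3} − 2.

Base case: |U[0]| = 6, and 2^{0+3} − 2 = 6.
Assume |U[m]| = 2^{m+3} − 2.
Then |U[m+1]| = |U[m]| + 2 + |U[m]| = 2|U[m]| + 2 = 2(2^{m+3} − 2) + 2 = 2^{m+1+3} − 4 + 2 = 2^{m+1+3} − 2.
This completes the inductive step, so |U[n]| = 2^{n+3} − 2 for all n ≥ 0.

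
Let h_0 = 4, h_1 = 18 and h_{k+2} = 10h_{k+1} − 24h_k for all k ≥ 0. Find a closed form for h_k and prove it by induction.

Claim: h_k = 3·4^k + 6^k.

Base cases: h_0 = 4 and 3·4^0 + 6^0 = 4; h_1 = 18 and 3·4^1 + 6^1 = 18.
Assume h_j = 3·4^j + 6^j for all 0 ≤ j ≤ r, where r ≥ 1.
Then h_{r+1} = 10h_r − 24h_{r−1} = 10·(3·4^r + 6^r) − 24·(3·4^{r−1} + 6^{r−1}) = 3·(10·4 − 24)4^{r−1} + (10·6 − 24)6^{r−1} = 48·4^{r−1} + 36·6^{r−1} = 3·4^{r+1} + 6^{r+1}.
This completes the inductive step, so h_k = 3·4^k + 6^k for all k ≥ 0.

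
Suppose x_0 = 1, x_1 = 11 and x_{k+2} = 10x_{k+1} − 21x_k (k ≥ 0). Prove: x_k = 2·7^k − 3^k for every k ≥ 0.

Base cases: x_0 = 1 and 2·7^0 − 3^0 = 1; x_1 = 11 and 2·7^1 − 3^1 = 11.
Assume x_i = 2·7^i − 3^i for all 0 ≤ i ≤ j, where j ≥ 1.
Then x_{j+1} = 10x_j − 21x_{j−1} = 10·(2·7^j − 3^j) − 21·(2·7^{j−1} − 3^{j−1}) = 2·(10·7 − 21)7^{j−1} − (10·3 − 21)3^{j−1} = 98·7^{j−1} − 9·3^{j−1} = 2·7^{j+1} − 3^{j+1}.
So the formula holds for j+1, and by strong induction x_k = 2·7^k − 3^k for all k ≥ 0.

x_k = 2·7^k − 3^k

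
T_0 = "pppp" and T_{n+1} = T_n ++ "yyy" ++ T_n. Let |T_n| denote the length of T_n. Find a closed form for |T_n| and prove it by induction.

Claim: |T_n| = 7·2^n − 3.

Base case: |T_0| = 4, and 7·2^0 − 3 = 4.
Assume |T_r| = 7·2^r − 3.
Then |T_{r+1}| = |T_r| + 3 + |T_r| = 2|T_r| + 3 = 2(7·2^r − 3) + 3 = 7·2^{r+1} − 6 + 3 = 7·2^{r+1} − 3.
So the formula holds for r+1, and by induction |T_n| = 7·2^n − 3 for all n ≥ 0.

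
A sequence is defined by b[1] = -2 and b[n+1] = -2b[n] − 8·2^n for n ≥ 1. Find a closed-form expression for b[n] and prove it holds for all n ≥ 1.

Claim: b[n] = -(-2)^n − 2·2^n.

Base case: b[1] = -2, and -(-2)^1 − 2·2^1 = 2 − 4 = -2.
Assume b[r] = -(-2)^r − 2·2^r for some r ≥ 1.
Then b[r+1] = -2b[r] − 8·2^r = -2·(-(-2)^r − 2·2^r) − 8·2^r = -(-2)^{r+1} + 4·2^r − 8·2^r = -(-2)^{r+1} − 4·2^r = -(-2)^{r+1} − 2·2^{r+1}.
Hence b[n] = -(-2)^n − 2·2^n for every n ≥ 1, by induction.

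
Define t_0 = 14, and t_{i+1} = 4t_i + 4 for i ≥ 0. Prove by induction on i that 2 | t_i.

Base case: t_0 = 14 = 2·7, so 2 | t_0.
Assume 2 | t_k, so t_k = 2s for some integer s.
Then t_{k+1} = 4t_k + 4 = 4·(2s) + 4 = 2(4s + 2), so 2 | t_{k+1}.
By induction, 2 | t_i for all i ≥ 0.

2 | t_i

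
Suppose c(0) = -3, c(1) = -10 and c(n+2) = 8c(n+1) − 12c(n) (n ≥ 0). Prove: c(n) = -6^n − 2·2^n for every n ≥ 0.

Base cases: c(0) = -3 and -6^0 − 2·2^0 = -3; c(1) = -10 and -6^1 − 2·2^1 = -10.
Assume c(j) = -6^j − 2·2^j for all 0 ≤ j ≤ m, where m ≥ 1.
Then c(m+1) = 8c(m) − 12c(m−1) = 8·(-6^m − 2·2^m) − 12·(-6^{m−1} − 2·2^{m−1}) = -(8·6 − 12)6^{m−1} − 2·(8·2 − 12)2^{m−1} = -36·6^{m−1} − 8·2^{m−1} = -6^{m+1} − 2·2^{m+1}.
By strong induction, c(n) = -6^n − 2·2^n for all n ≥ 0.

c(n) = -6^n − 2·2^n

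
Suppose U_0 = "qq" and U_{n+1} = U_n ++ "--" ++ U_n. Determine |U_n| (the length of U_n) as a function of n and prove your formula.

Claim: |U_n| = 2^{n+2} − 2.

Base case: |U_0| = 2, and 2^{0+2} − 2 = 2.
Assume |U_j| = 2^{j+2} − 2.
Then |U_{j+1}| = |U_j| + 2 + |U_j| = 2|U_j| + 2 = 2(2^{j+2} − 2) + 2 = 2^{j+3} − 4 + 2 = 2^{j+3} − 2.
This completes the inductive step, so |U_n| = 2^{n+2} − 2 for all n ≥ 0.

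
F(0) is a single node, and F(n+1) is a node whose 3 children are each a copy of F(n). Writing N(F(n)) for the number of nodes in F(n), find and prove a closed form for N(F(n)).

Claim: N(F(n)) = (3^{n+1} − 1)/2.

Base case: N(F(0)) = 1, and (3^{0+1} − 1)/2 = 1.
Assume N(F(k)) = (3^{k+1} − 1)/2.
Then N(F(k+1)) = 1 + 3N(F(k)) = 1 + 3·(3^{k+1} − 1)/2 = 1 + (3^{k+2} − 3)/2 = (2 + 3^{k+2} − 3)/2 = (3^{k+2} − 1)/2.
Hence N(F(n)) = (3^{n+1} − 1)/2 for every n ≥ 0, by induction.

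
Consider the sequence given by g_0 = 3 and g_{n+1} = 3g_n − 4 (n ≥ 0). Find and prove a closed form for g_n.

Claim: g_n = 3^n + 2.

Base case: g_0 = 3, and 3^0 + 2 = 1 + 2 = 3.
Assume g_k = 3^k + 2 for some k ≥ 0.
Then g_{k+1} = 3g_k − 4 = 3·(3^k + 2) − 4 = 3^{k+1} + 6 − 4 = 3^{k+1} + 2.
This completes the inductive step, so g_n = 3^n + 2 for all n ≥ 0.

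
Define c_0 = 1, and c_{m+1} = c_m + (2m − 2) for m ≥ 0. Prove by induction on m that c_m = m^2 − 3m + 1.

Base case: c_0 = 1, and 0^2 − 3·0 + 1 = 1.
Assume c_k = k^2 − 3k + 1.
Then c_{k+1} = c_k + (2k − 2) = (k^2 − 3k + 1) + (2k − 2) = k^2 − k − 1,
and (k+1)^2 − 3·(k+1) + 1 = k^2 − k − 1.
This completes the inductive step, so c_m = m^2 − 3m + 1 for all m ≥ 0.

c_m = m^2 − 3m + 1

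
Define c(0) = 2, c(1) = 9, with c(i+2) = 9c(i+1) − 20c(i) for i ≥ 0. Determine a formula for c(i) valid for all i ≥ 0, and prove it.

Claim: c(i) = 5^i + 4^i.

Base cases: c(0) = 2 and 5^0 + 4^0 = 2; c(1) = 9 and 5^1 + 4^1 = 9.
Assume c(j) = 5^j + 4^j for all 0 ≤ j ≤ r, where r ≥ 1.
Then c(r+1) = 9c(r) − 20c(r−1) = 9·(5^r + 4^r) − 20·(5^{r−1} + 4^{r−1}) = (9·5 − 20)5^{r−1} + (9·4 − 20)4^{r−1} = 25·5^{r−1} + 16·4^{r−1} = 5^{r+1} + 4^{r+1}.
So the formula holds for r+1, and by strong induction c(i) = 5^i + 4^i for all i ≥ 0.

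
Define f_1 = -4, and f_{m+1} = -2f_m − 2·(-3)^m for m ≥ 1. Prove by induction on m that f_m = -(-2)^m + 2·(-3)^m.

Base case: f_1 = -4, and -(-2)^1 + 2·(-3)^1 = 2 − 6 = -4.
Assume f_j = -(-2)^j + 2·(-3)^j for some j ≥ 1.
Then f_{j+1} = -2f_j − 2·(-3)^j = -2·(-(-2)^j + 2·(-3)^j) − 2·(-3)^j = -(-2)^{j+1} − 4·(-3)^j − 2·(-3)^j = -(-2)^{j+1} − 6·(-3)^j = -(-2)^{j+1} + 2·(-3)^{j+1}.
Hence f_m = -(-2)^m + 2·(-3)^m for every m ≥ 1, by induction.

f_m = -(-2)^m + 2·(-3)^m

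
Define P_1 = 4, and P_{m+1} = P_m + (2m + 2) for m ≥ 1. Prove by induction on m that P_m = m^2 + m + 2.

Base case: P_1 = 4, and 1^2 + 1 + 2 = 4.
Assume P_k = k^2 + k + 2.
Then P_{k+1} = P_k + (2k + 2) = (k^2 + k + 2) + (2k + 2) = k^2 + 3k + 4,
and (k+1)^2 + (k+1) + 2 = k^2 + 3k + 4.
This completes the inductive step, so P_m = m^2 + m + 2 for all m ≥ 1.

P_m = m^2 + m + 2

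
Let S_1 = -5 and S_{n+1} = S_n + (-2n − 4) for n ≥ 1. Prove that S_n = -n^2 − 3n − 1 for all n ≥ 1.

Base case: S_1 = -5, and -1^2 − 3·1 − 1 = -5.
Assume S_m = -m^2 − 3m − 1.
Then S_{m+1} = S_m + (-2m − 4) = (-m^2 − 3m − 1) + (-2m − 4) = -m^2 − 5m − 5,
and -(m+1)^2 − 3·(m+1) − 1 = -m^2 − 5m − 5.
Hence S_n = -n^2 − 3n − 1 for every n ≥ 1, by induction.

S_n = -n^2 − 3n − 1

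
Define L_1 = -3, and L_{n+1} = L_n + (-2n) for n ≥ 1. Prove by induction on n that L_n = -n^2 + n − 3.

Base case: L_1 = -3, and -1^2 + 1 − 3 = -3.
Assume L_j = -j^2 + j − 3.
Then L_{j+1} = L_j + (-2j) = (-j^2 + j − 3) + (-2j) = -j^2 − j − 3,
and -(j+1)^2 + (j+1) − 3 = -j^2 − j − 3.
This completes the inductive step, so L_n = -n^2 + n − 3 for all n ≥ 1.

L_n = -n^2 + n − 3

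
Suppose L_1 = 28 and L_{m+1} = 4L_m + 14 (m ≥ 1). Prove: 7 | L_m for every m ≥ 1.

Base case: L_1 = 28 = 7·4, so 7 | L_1.
Assume 7 | L_j, so L_j = 7t for some integer t.
Then L_{j+1} = 4L_j + 14 = 4·(7t) + 14 = 7(4t + 2), so 7 | L_{j+1}.
This completes the inductive step, so 7 | L_m for all m ≥ 1.

7 | L_m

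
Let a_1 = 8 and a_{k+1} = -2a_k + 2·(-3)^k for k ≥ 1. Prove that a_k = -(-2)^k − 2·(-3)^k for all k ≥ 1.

Base case: a_1 = 8, and -(-2)^1 − 2·(-3)^1 = 2 + 6 = 8.
Assume a_m = -(-2)^m − 2·(-3)^m for some m ≥ 1.
Then a_{m+1} = -2a_m + 2·(-3)^m = -2·(-(-2)^m − 2·(-3)^m) + 2·(-3)^m = -(-2)^{m+1} + 4·(-3)^m + 2·(-3)^m = -(-2)^{m+1} + 6·(-3)^m = -(-2)^{m+1} − 2·(-3)^{m+1}.
Hence a_k = -(-2)^k − 2·(-3)^k for every k ≥ 1, by induction.

a_k = -(-2)^k − 2·(-3)^k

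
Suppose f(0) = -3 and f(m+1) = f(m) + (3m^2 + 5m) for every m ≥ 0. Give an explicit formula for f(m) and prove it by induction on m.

Claim: f(m) = m^3 + m^2 − 2m − 3.

Base case: f(0) = -3, and 0^3 + 0^2 − 2·0 − 3 = -3.
Assume f(r) = r^3 + r^2 − 2r − 3.
Then f(r+1) = f(r) + (3r^2 + 5r) = (r^3 + r^2 − 2r − 3) + (3r^2 + 5r) = r^3 + 4r^2 + 3r − 3,
and (r+1)^3 + (r+1)^2 − 2·(r+1) − 3 = r^3 + 4r^2 + 3r − 3.
Hence f(m) = m^3 + m^2 − 2m − 3 for every m ≥ 0, by induction.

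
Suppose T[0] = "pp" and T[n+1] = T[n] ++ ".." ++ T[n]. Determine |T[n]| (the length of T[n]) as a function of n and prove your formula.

Claim: |T[n]| = 2^{n+2} − 2.

Base case: |T[0]| = 2, and 2^{0+2} − 2 = 2.
Assume |T[j]| = 2^{j+2} − 2.
Then |T[j+1]| = |T[j]| + 2 + |T[j]| = 2|T[j]| + 2 = 2(2^{j+2} − 2) + 2 = 2^{j+3} − 4 + 2 = 2^{j+3} − 2.
By induction, |T[n]| = 2^{n+2} − 2 for all n ≥ 0.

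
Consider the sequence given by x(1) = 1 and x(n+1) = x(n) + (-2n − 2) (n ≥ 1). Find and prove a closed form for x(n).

Claim: x(n) = -n^2 − n + 3.

Base case: x(1) = 1, and -1^2 − 1 + 3 = 1.
Assume x(r) = -r^2 − r + 3.
Then x(r+1) = x(r) + (-2r − 2) = (-r^2 − r + 3) + (-2r − 2) = -r^2 − 3r + 1,
and -(r+1)^2 − (r+1) + 3 = -r^2 − 3r + 1.
This completes the inductive step, so x(n) = -n^2 − n + 3 for all n ≥ 1.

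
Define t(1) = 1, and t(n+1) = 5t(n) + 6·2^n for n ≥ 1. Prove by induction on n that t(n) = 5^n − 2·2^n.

Base case: t(1) = 1, and 5^1 − 2·2^1 = 5 − 4 = 1.
Assume t(m) = 5^m − 2·2^m for some m ≥ 1.
Then t(m+1) = 5t(m) + 6·2^m = 5·(5^m − 2·2^m) + 6·2^m = 5^{m+1} − 10·2^m + 6·2^m = 5^{m+1} − 4·2^m = 5^{m+1} − 2·2^{m+1}.
By induction, t(n) = 5^n − 2·2^n for all n ≥ 1.

t(n) = 5^n − 2·2^n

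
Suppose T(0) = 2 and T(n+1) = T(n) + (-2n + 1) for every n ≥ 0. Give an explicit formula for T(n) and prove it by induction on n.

Claim: T(n) = -n^2 + 2n + 2.

Base case: T(0) = 2, and -0^2 + 2·0 + 2 = 2.
Assume T(j) = -j^2 + 2j + 2.
Then T(j+1) = T(j) + (-2j + 1) = (-j^2 + 2j + 2) + (-2j + 1) = -j^2 + 3,
and -(j+1)^2 + 2·(j+1) + 2 = -j^2 + 3.
By induction, T(n) = -n^2 + 2n + 2 for all n ≥ 0.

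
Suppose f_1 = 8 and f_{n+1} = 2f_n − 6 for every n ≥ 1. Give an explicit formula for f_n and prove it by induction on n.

Claim: f_n = 2^n + 6.

Base case: f_1 = 8, and 2^1 + 6 = 2 + 6 = 8.
Assume f_r = 2^r + 6 for some r ≥ 1.
Then f_{r+1} = 2f_r − 6 = 2·(2^r + 6) − 6 = 2^{r+1} + 12 − 6 = 2^{r+1} + 6.
Hence f_n = 2^n + 6 for every n ≥ 1, by induction.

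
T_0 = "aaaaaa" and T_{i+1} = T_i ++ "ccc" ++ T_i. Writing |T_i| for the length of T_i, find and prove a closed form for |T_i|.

Claim: |T_i| = 9·2^i − 3.

Base case: |T_0| = 6, and 9·2^0 − 3 = 6.
Assume |T_r| = 9·2^r − 3.
Then |T_{r+1}| = |T_r| + 3 + |T_r| = 2|T_r| + 3 = 2(9·2^r − 3) + 3 = 9·2^{r+1} − 6 + 3 = 9·2^{r+1} − 3.
So the formula holds for r+1, and by induction |T_i| = 9·2^i − 3 for all i ≥ 0.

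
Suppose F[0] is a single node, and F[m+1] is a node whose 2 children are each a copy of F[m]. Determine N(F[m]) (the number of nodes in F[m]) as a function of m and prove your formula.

Claim: N(F[m]) = 2^{m+1} − 1.

Base case: N(F[0]) = 1, and 2^{0+1} − 1 = 1.
Assume N(F[k]) = 2^{k+1} − 1.
Then N(F[k+1]) = 1 + 2N(F[k]) = 1 + 2(2^{k+1} − 1) = 2^{k+2} − 2 + 1 = 2^{k+2} − 1.
This completes the inductive step, so N(F[m]) = 2^{m+1} − 1 for all m ≥ 0.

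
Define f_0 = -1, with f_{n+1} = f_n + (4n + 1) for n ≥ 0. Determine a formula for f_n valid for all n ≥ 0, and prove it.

Claim: f_n = 2n^2 − n − 1.

Base case: f_0 = -1, and 2·0^2 − 0 − 1 = -1.
Assume f_r = 2r^2 − r − 1.
Then f_{r+1} = f_r + (4r + 1) = (2r^2 − r − 1) + (4r + 1) = 2r^2 + 3r,
and 2·(r+1)^2 − (r+1) − 1 = 2r^2 + 3r.
This completes the inductive step, so f_n = 2n^2 − n − 1 for all n ≥ 0.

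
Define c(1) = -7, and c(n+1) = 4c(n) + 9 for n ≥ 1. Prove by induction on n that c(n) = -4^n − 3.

Base case: c(1) = -7, and -4^1 − 3 = -4 − 3 = -7.
Assume c(m) = -4^m − 3 for some m ≥ 1.
Then c(m+1) = 4c(m) + 9 = 4·(-4^m − 3) + 9 = -4^{m+1} − 12 + 9 = -4^{m+1} − 3.
So the formula holds for m+1, and by induction c(n) = -4^n − 3 for all n ≥ 1.

c(n) = -4^n − 3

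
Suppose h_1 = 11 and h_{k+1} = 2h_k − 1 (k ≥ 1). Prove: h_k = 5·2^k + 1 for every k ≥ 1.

Base case: h_1 = 11, and 5·2^1 + 1 = 10 + 1 = 11.
Assume h_r = 5·2^r + 1 for some r ≥ 1.
Then h_{r+1} = 2h_r − 1 = 2·(5·2^r + 1) − 1 = 10·2^r + 2 − 1 = 5·2^{r+1} + 1.
This completes the inductive step, so h_k = 5·2^k + 1 for all k ≥ 1.

h_k = 5·2^k + 1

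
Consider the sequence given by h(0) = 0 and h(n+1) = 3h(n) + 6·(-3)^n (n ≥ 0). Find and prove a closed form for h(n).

Claim: h(n) = 3^n − (-3)^n.

Base case: h(0) = 0, and 3^0 − (-3)^0 = 1 − 1 = 0.
Assume h(j) = 3^j − (-3)^j for some j ≥ 0.
Then h(j+1) = 3h(j) + 6·(-3)^j = 3·(3^j − (-3)^j) + 6·(-3)^j = 3^{j+1} − 3·(-3)^j + 6·(-3)^j = 3^{j+1} + 3·(-3)^j = 3^{j+1} − (-3)^{j+1}.
By induction, h(n) = 3^n − (-3)^n for all n ≥ 0.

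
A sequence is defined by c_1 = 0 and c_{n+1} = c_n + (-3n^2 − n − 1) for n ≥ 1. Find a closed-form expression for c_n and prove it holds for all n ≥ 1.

Claim: c_n = -n^3 + n^2 − n + 1.

Base case: c_1 = 0, and -1^3 + 1^2 − 1 + 1 = 0.
Assume c_m = -m^3 + m^2 − m + 1.
Then c_{m+1} = c_m + (-3m^2 − m − 1) = (-m^3 + m^2 − m + 1) + (-3m^2 − m − 1) = -m^3 − 2m^2 − 2m,
and -(m+1)^3 + (m+1)^2 − (m+1) + 1 = -m^3 − 2m^2 − 2m.
Hence c_n = -n^3 + n^2 − n + 1 for every n ≥ 1, by induction.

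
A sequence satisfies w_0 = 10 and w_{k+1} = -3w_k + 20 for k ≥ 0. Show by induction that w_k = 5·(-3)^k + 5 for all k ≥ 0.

Base case: w_0 = 10, and 5·(-3)^0 + 5 = 5 + 5 = 10.
Assume w_j = 5·(-3)^j + 5 for some j ≥ 0.
Then w_{j+1} = -3w_j + 20 = -3·(5·(-3)^j + 5) + 20 = -15·(-3)^j − 15 + 20 = 5·(-3)^{j+1} + 5.
Hence w_k = 5·(-3)^k + 5 for every k ≥ 0, by induction.

w_k = 5·(-3)^k + 5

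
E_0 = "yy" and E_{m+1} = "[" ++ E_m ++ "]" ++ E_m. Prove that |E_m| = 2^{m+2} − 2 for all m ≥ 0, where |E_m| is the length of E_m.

Base case: |E_0| = 2, and 2^{0+2} − 2 = 2.
Assume |E_r| = 2^{r+2} − 2.
Then |E_{r+1}| = 1 + |E_r| + 1 + |E_r| = 2|E_r| + 2 = 2(2^{r+2} − 2) + 2 = 2^{r+3} − 4 + 2 = 2^{r+3} − 2.
This completes the inductive step, so |E_m| = 2^{m+2} − 2 for all m ≥ 0.

|E_m| = 2^{m+2} − 2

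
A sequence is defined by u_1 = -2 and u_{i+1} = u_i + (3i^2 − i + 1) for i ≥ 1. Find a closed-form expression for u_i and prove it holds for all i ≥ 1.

Claim: u_i = i^3 − 2i^2 + 2i − 3.

Base case: u_1 = -2, and 1^3 − 2·1^2 + 2·1 − 3 = -2.
Assume u_m = m^3 − 2m^2 + 2m − 3.
Then u_{m+1} = u_m + (3m^2 − m + 1) = (m^3 − 2m^2 + 2m − 3) + (3m^2 − m + 1) = m^3 + m^2 + m − 2,
and (m+1)^3 − 2·(m+1)^2 + 2·(m+1) − 3 = m^3 + m^2 + m − 2.
This completes the inductive step, so u_i = i^3 − 2i^2 + 2i − 3 for all i ≥ 1.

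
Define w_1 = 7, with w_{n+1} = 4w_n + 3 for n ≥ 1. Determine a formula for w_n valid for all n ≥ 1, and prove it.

Claim: w_n = 2·4^n − 1.

Base case: w_1 = 7, and 2·4^1 − 1 = 8 − 1 = 7.
Assume w_m = 2·4^m − 1 for some m ≥ 1.
Then w_{m+1} = 4w_m + 3 = 4·(2·4^m − 1) + 3 = 8·4^m − 4 + 3 = 2·4^{m+1} − 1.
Hence w_n = 2·4^n − 1 for every n ≥ 1, by induction.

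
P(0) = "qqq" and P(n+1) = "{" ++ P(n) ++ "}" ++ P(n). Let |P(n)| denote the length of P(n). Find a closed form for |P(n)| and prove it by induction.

Claim: |P(n)| = 5·2^n − 2.

Base case: |P(0)| = 3, and 5·2^0 − 2 = 3.
Assume |P(r)| = 5·2^r − 2.
Then |P(r+1)| = 1 + |P(r)| + 1 + |P(r)| = 2|P(r)| + 2 = 2(5·2^r − 2) + 2 = 5·2^{r+1} − 4 + 2 = 5·2^{r+1} − 2.
Hence |P(n)| = 5·2^n − 2 for every n ≥ 0, by induction.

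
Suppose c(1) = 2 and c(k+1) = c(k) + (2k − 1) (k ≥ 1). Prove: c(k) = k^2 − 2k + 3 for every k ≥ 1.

Base case: c(1) = 2, and 1^2 − 2·1 + 3 = 2.
Assume c(r) = r^2 − 2r + 3.
Then c(r+1) = c(r) + (2r − 1) = (r^2 − 2r + 3) + (2r − 1) = r^2 + 2,
and (r+1)^2 − 2·(r+1) + 3 = r^2 + 2.
Hence c(k) = k^2 − 2k + 3 for every k ≥ 1, by induction.

c(k) = k^2 − 2k + 3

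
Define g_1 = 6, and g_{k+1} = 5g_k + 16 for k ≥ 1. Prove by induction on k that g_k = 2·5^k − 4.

Base case: g_1 = 6, and 2·5^1 − 4 = 10 − 4 = 6.
Assume g_r = 2·5^r − 4 for some r ≥ 1.
Then g_{r+1} = 5g_r + 16 = 5·(2·5^r − 4) + 16 = 10·5^r − 20 + 16 = 2·5^{r+1} − 4.
So the formula holds for r+1, and by induction g_k = 2·5^k − 4 for all k ≥ 1.

g_k = 2·5^k − 4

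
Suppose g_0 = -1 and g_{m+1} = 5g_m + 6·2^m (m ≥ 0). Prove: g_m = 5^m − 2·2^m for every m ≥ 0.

Base case: g_0 = -1, and 5^0 − 2·2^0 = 1 − 2 = -1.
Assume g_r = 5^r − 2·2^r for some r ≥ 0.
Then g_{r+1} = 5g_r + 6·2^r = 5·(5^r − 2·2^r) + 6·2^r = 5^{r+1} − 10·2^r + 6·2^r = 5^{r+1} − 4·2^r = 5^{r+1} − 2·2^{r+1}.
By induction, g_m = 5^m − 2·2^m for all m ≥ 0.

g_m = 5^m − 2·2^m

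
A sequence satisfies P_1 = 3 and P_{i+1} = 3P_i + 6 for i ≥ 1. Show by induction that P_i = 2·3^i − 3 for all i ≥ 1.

Base case: P_1 = 3, and 2·3^1 − 3 = 6 − 3 = 3.
Assume P_r = 2·3^r − 3 for some r ≥ 1.
Then P_{r+1} = 3P_r + 6 = 3·(2·3^r − 3) + 6 = 6·3^r − 9 + 6 = 2·3^{r+1} − 3.
By induction, P_i = 2·3^i − 3 for all i ≥ 1.

P_i = 2·3^i − 3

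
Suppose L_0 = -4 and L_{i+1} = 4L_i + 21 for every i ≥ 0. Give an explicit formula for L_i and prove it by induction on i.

Claim: L_i = 3·4^i − 7.

Base case: L_0 = -4, and 3·4^0 − 7 = 3 − 7 = -4.
Assume L_m = 3·4^m − 7 for some m ≥ 0.
Then L_{m+1} = 4L_m + 21 = 4·(3·4^m − 7) + 21 = 12·4^m − 28 + 21 = 3·4^{m+1} − 7.
By induction, L_i = 3·4^i − 7 for all i ≥ 0.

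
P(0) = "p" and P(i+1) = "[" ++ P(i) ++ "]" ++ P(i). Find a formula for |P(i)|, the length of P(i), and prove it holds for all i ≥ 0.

Claim: |P(i)| = 3·2^i − 2.

Base case: |P(0)| = 1, and 3·2^0 − 2 = 1.
Assume |P(r)| = 3·2^r − 2.
Then |P(r+1)| = 1 + |P(r)| + 1 + |P(r)| = 2|P(r)| + 2 = 2(3·2^r − 2) + 2 = 3·2^{r+1} − 4 + 2 = 3·2^{r+1} − 2.
Hence |P(i)| = 3·2^i − 2 for every i ≥ 0, by induction.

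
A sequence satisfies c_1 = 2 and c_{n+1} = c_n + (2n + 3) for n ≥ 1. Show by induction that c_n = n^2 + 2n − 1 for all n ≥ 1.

Base case: c_1 = 2, and 1^2 + 2·1 − 1 = 2.
Assume c_k = k^2 + 2k − 1.
Then c_{k+1} = c_k + (2k + 3) = (k^2 + 2k − 1) + (2k + 3) = k^2 + 4k + 2,
and (k+1)^2 + 2·(k+1) − 1 = k^2 + 4k + 2.
By induction, c_n = n^2 + 2n − 1 for all n ≥ 1.

c_n = n^2 + 2n − 1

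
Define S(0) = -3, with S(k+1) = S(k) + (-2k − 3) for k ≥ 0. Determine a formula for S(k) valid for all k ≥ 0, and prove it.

Claim: S(k) = -k^2 − 2k − 3.

Base case: S(0) = -3, and -0^2 − 2·0 − 3 = -3.
Assume S(j) = -j^2 − 2j − 3.
Then S(j+1) = S(j) + (-2j − 3) = (-j^2 − 2j − 3) + (-2j − 3) = -j^2 − 4j − 6,
and -(j+1)^2 − 2·(j+1) − 3 = -j^2 − 4j − 6.
This completes the inductive step, so S(k) = -k^2 − 2k − 3 for all k ≥ 0.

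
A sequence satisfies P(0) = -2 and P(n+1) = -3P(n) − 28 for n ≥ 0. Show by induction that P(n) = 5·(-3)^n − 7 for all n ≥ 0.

Base case: P(0) = -2, and 5·(-3)^0 − 7 = 5 − 7 = -2.
Assume P(k) = 5·(-3)^k − 7 for some k ≥ 0.
Then P(k+1) = -3P(k) − 28 = -3·(5·(-3)^k − 7) − 28 = -15·(-3)^k + 21 − 28 = 5·(-3)^{k+1} − 7.
Hence P(n) = 5·(-3)^n − 7 for every n ≥ 0, by induction.

P(n) = 5·(-3)^n − 7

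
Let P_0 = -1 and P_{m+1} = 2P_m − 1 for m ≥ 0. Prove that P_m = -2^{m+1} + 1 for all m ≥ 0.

Base case: P_0 = -1, and -2^{0+1} + 1 = -2 + 1 = -1.
Assume P_j = -2^{j+1} + 1 for some j ≥ 0.
Then P_{j+1} = 2P_j − 1 = 2·(-2^{j+1} + 1) − 1 = -2^{j+2} + 2 − 1 = -2^{j+2} + 1.
This completes the inductive step, so P_m = -2^{m+1} + 1 for all m ≥ 0.

P_m = -2^{m+1} + 1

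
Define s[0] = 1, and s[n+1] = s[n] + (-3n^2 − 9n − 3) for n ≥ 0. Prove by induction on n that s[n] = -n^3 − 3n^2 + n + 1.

Base case: s[0] = 1, and -0^3 − 3·0^2 + 0 + 1 = 1.
Assume s[k] = -k^3 − 3k^2 + k + 1.
Then s[k+1] = s[k] + (-3k^2 − 9k − 3) = (-k^3 − 3k^2 + k + 1) + (-3k^2 − 9k − 3) = -k^3 − 6k^2 − 8k − 2,
and -(k+1)^3 − 3·(k+1)^2 + (k+1) + 1 = -k^3 − 6k^2 − 8k − 2.
By induction, s[n] = -n^3 − 3n^2 + n + 1 for all n ≥ 0.

s[n] = -n^3 − 3n^2 + n + 1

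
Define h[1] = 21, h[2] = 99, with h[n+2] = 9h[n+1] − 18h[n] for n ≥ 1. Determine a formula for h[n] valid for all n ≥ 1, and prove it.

Claim: h[n] = 3·3^n + 2·6^n.

Base cases: h[1] = 21 and 3·3^1 + 2·6^1 = 21; h[2] = 99 and 3·3^2 + 2·6^2 = 99.
Assume h[i] = 3·3^i + 2·6^i for all 1 ≤ i ≤ j, where j ≥ 2.
Then h[j+1] = 9h[j] − 18h[j−1] = 9·(3·3^j + 2·6^j) − 18·(3·3^{j−1} + 2·6^{j−1}) = 3·(9·3 − 18)3^{j−1} + 2·(9·6 − 18)6^{j−1} = 27·3^{j−1} + 72·6^{j−1} = 3·3^{j+1} + 2·6^{j+1}.
Hence h[n] = 3·3^n + 2·6^n for every n ≥ 1, by strong induction.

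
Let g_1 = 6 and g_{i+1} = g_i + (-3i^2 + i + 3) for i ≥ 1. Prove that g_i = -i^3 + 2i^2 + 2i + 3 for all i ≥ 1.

Base case: g_1 = 6, and -1^3 + 2·1^2 + 2·1 + 3 = 6.
Assume g_j = -j^3 + 2j^2 + 2j + 3.
Then g_{j+1} = g_j + (-3j^2 + j + 3) = (-j^3 + 2j^2 + 2j + 3) + (-3j^2 + j + 3) = -j^3 − j^2 + 3j + 6,
and -(j+1)^3 + 2·(j+1)^2 + 2·(j+1) + 3 = -j^3 − j^2 + 3j + 6.
Hence g_i = -i^3 + 2i^2 + 2i + 3 for every i ≥ 1, by induction.

g_i = -i^3 + 2i^2 + 2i + 3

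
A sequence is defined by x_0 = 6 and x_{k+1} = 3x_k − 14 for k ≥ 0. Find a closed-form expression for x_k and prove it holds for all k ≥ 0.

Claim: x_k = -3^k + 7.

Base case: x_0 = 6, and -3^0 + 7 = -1 + 7 = 6.
Assume x_j = -3^j + 7 for some j ≥ 0.
Then x_{j+1} = 3x_j − 14 = 3·(-3^j + 7) − 14 = -3^{j+1} + 21 − 14 = -3^{j+1} + 7.
By induction, x_k = -3^k + 7 for all k ≥ 0.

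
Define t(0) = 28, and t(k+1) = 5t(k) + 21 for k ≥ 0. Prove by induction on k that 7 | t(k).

Base case: t(0) = 28 = 7·4, so 7 | t(0).
Assume 7 | t(j), so t(j) = 7s for some integer s.
Then t(j+1) = 5t(j) + 21 = 5·(7s) + 21 = 7(5s + 3), so 7 | t(j+1).
By induction, 7 | t(k) for all k ≥ 0.

7 | t(k)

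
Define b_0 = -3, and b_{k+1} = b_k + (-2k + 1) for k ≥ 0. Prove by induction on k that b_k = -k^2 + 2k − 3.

Base case: b_0 = -3, and -0^2 + 2·0 − 3 = -3.
Assume b_j = -j^2 + 2j − 3.
Then b_{j+1} = b_j + (-2j + 1) = (-j^2 + 2j − 3) + (-2j + 1) = -j^2 − 2,
and -(j+1)^2 + 2·(j+1) − 3 = -j^2 − 2.
This completes the inductive step, so b_k = -k^2 + 2k − 3 for all k ≥ 0.

b_k = -k^2 + 2k − 3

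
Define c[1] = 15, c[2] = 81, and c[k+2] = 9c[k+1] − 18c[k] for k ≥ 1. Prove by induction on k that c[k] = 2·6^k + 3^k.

Base cases: c[1] = 15 and 2·6^1 + 3^1 = 15; c[2] = 81 and 2·6^2 + 3^2 = 81.
Assume c[j] = 2·6^j + 3^j for all 1 ≤ j ≤ r, where r ≥ 2.
Then c[r+1] = 9c[r] − 18c[r−1] = 9·(2·6^r + 3^r) − 18·(2·6^{r−1} + 3^{r−1}) = 2·(9·6 − 18)6^{r−1} + (9·3 − 18)3^{r−1} = 72·6^{r−1} + 9·3^{r−1} = 2·6^{r+1} + 3^{r+1}.
By strong induction, c[k] = 2·6^k + 3^k for all k ≥ 1.

c[k] = 2·6^k + 3^k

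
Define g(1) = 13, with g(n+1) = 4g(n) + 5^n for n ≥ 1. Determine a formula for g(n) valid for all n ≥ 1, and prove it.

Claim: g(n) = 2·4^n + 5^n.

Base case: g(1) = 13, and 2·4^1 + 5^1 = 8 + 5 = 13.
Assume g(j) = 2·4^j + 5^j for some j ≥ 1.
Then g(j+1) = 4g(j) + 5^j = 4·(2·4^j + 5^j) + 5^j = 2·4^{j+1} + 4·5^j + 5^j = 2·4^{j+1} + 5·5^j = 2·4^{j+1} + 5^{j+1}.
So the formula holds for j+1, and by induction g(n) = 2·4^n + 5^n for all n ≥ 1.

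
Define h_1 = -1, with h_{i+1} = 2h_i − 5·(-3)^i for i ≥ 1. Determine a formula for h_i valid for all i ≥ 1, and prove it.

Claim: h_i = 2^i + (-3)^i.

Base case: h_1 = -1, and 2^1 + (-3)^1 = 2 − 3 = -1.
Assume h_m = 2^m + (-3)^m for some m ≥ 1.
Then h_{m+1} = 2h_m − 5·(-3)^m = 2·(2^m + (-3)^m) − 5·(-3)^m = 2^{m+1} + 2·(-3)^m − 5·(-3)^m = 2^{m+1} − 3·(-3)^m = 2^{m+1} + (-3)^{m+1}.
By induction, h_i = 2^i + (-3)^i for all i ≥ 1.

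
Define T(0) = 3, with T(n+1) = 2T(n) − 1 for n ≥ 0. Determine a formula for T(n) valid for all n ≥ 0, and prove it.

Claim: T(n) = 2^{n+1} + 1.

Base case: T(0) = 3, and 2^{0+1} + 1 = 2 + 1 = 3.
Assume T(j) = 2^{j+1} + 1 for some j ≥ 0.
Then T(j+1) = 2T(j) − 1 = 2·(2^{j+1} + 1) − 1 = 2^{j+2} + 2 − 1 = 2^{j+2} + 1.
Hence T(n) = 2^{n+1} + 1 for every n ≥ 0, by induction.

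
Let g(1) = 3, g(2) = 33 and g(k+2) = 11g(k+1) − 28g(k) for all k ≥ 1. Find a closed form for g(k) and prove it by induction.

Claim: g(k) = -4^k + 7^k.

Base cases: g(1) = 3 and -4^1 + 7^1 = 3; g(2) = 33 and -4^2 + 7^2 = 33.
Assume g(j) = -4^j + 7^j for all 1 ≤ j ≤ m, where m ≥ 2.
Then g(m+1) = 11g(m) − 28g(m−1) = 11·(-4^m + 7^m) − 28·(-4^{m−1} + 7^{m−1}) = -(11·4 − 28)4^{m−1} + (11·7 − 28)7^{m−1} = -16·4^{m−1} + 49·7^{m−1} = -4^{m+1} + 7^{m+1}.
By strong induction, g(k) = -4^k + 7^k for all k ≥ 1.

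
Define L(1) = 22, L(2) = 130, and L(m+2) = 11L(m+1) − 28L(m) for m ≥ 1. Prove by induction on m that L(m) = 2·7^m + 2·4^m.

Base cases: L(1) = 22 and 2·7^1 + 2·4^1 = 22; L(2) = 130 and 2·7^2 + 2·4^2 = 130.
Assume L(j) = 2·7^j + 2·4^j for all 1 ≤ j ≤ r, where r ≥ 2.
Then L(r+1) = 11L(r) − 28L(r−1) = 11·(2·7^r + 2·4^r) − 28·(2·7^{r−1} + 2·4^{r−1}) = 2·(11·7 − 28)7^{r−1} + 2·(11·4 − 28)4^{r−1} = 98·7^{r−1} + 32·4^{r−1} = 2·7^{r+1} + 2·4^{r+1}.
So the formula holds for r+1, and by strong induction L(m) = 2·7^m + 2·4^m for all m ≥ 1.

L(m) = 2·7^m + 2·4^m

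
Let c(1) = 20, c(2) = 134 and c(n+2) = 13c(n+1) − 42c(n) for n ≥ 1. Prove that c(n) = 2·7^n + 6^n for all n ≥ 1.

Base cases: c(1) = 20 and 2·7^1 + 6^1 = 20; c(2) = 134 and 2·7^2 + 6^2 = 134.
Assume c(i) = 2·7^i + 6^i for all 1 ≤ i ≤ j, where j ≥ 2.
Then c(j+1) = 13c(j) − 42c(j−1) = 13·(2·7^j + 6^j) − 42·(2·7^{j−1} + 6^{j−1}) = 2·(13·7 − 42)7^{j−1} + (13·6 − 42)6^{j−1} = 98·7^{j−1} + 36·6^{j−1} = 2·7^{j+1} + 6^{j+1}.
Hence c(n) = 2·7^n + 6^n for every n ≥ 1, by strong induction.

c(n) = 2·7^n + 6^n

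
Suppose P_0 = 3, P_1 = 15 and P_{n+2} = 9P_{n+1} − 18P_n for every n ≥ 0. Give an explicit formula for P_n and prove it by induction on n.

Claim: P_n = 3^n + 2·6^n.

Base cases: P_0 = 3 and 3^0 + 2·6^0 = 3; P_1 = 15 and 3^1 + 2·6^1 = 15.
Assume P_j = 3^j + 2·6^j for all 0 ≤ j ≤ r, where r ≥ 1.
Then P_{r+1} = 9P_r − 18P_{r−1} = 9·(3^r + 2·6^r) − 18·(3^{r−1} + 2·6^{r−1}) = (9·3 − 18)3^{r−1} + 2·(9·6 − 18)6^{r−1} = 9·3^{r−1} + 72·6^{r−1} = 3^{r+1} + 2·6^{r+1}.
So the formula holds for r+1, and by strong induction P_n = 3^n + 2·6^n for all n ≥ 0.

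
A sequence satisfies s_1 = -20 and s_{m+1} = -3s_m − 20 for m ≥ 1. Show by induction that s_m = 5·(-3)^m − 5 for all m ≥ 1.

Base case: s_1 = -20, and 5·(-3)^1 − 5 = -15 − 5 = -20.
Assume s_r = 5·(-3)^r − 5 for some r ≥ 1.
Then s_{r+1} = -3s_r − 20 = -3·(5·(-3)^r − 5) − 20 = -15·(-3)^r + 15 − 20 = 5·(-3)^{r+1} − 5.
Hence s_m = 5·(-3)^m − 5 for every m ≥ 1, by induction.

s_m = 5·(-3)^m − 5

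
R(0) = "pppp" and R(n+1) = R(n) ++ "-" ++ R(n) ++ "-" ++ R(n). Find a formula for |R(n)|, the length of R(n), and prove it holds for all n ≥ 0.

Claim: |R(n)| = 5·3^n − 1.

Base case: |R(0)| = 4, and 5·3^0 − 1 = 4.
Assume |R(j)| = 5·3^j − 1.
Then |R(j+1)| = 3|R(j)| + 2 = 3(5·3^j − 1) + 2 = 5·3^{j+1} − 3 + 2 = 5·3^{j+1} − 1.
This completes the inductive step, so |R(n)| = 5·3^n − 1 for all n ≥ 0.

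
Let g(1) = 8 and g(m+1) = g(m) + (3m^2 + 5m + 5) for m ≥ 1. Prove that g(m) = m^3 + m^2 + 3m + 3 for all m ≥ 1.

Base case: g(1) = 8, and 1^3 + 1^2 + 3·1 + 3 = 8.
Assume g(k) = k^3 + k^2 + 3k + 3.
Then g(k+1) = g(k) + (3k^2 + 5k + 5) = (k^3 + k^2 + 3k + 3) + (3k^2 + 5k + 5) = k^3 + 4k^2 + 8k + 8,
and (k+1)^3 + (k+1)^2 + 3·(k+1) + 3 = k^3 + 4k^2 + 8k + 8.
This completes the inductive step, so g(m) = m^3 + m^2 + 3m + 3 for all m ≥ 1.

g(m) = m^3 + m^2 + 3m + 3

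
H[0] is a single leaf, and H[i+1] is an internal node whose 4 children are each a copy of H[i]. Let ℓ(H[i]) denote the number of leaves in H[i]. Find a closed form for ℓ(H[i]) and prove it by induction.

Claim: ℓ(H[i]) = 4^i.

Base case: ℓ(H[0]) = 1, and 4^0 = 1.
Assume ℓ(H[m]) = 4^m.
Then ℓ(H[m+1]) = 4·ℓ(H[m]) = 4·4^m = 4^{m+1}.
By induction, ℓ(H[i]) = 4^i for all i ≥ 0.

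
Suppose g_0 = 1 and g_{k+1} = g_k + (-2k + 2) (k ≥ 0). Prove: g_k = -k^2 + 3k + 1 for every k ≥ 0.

Base case: g_0 = 1, and -0^2 + 3·0 + 1 = 1.
Assume g_m = -m^2 + 3m + 1.
Then g_{m+1} = g_m + (-2m + 2) = (-m^2 + 3m + 1) + (-2m + 2) = -m^2 + m + 3,
and -(m+1)^2 + 3·(m+1) + 1 = -m^2 + m + 3.
Hence g_k = -k^2 + 3k + 1 for every k ≥ 0, by induction.

g_k = -k^2 + 3k + 1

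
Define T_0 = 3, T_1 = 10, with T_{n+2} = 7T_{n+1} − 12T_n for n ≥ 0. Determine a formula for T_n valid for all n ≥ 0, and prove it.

Claim: T_n = 4^n + 2·3^n.

Base cases: T_0 = 3 and 4^0 + 2·3^0 = 3; T_1 = 10 and 4^1 + 2·3^1 = 10.
Assume T_i = 4^i + 2·3^i for all 0 ≤ i ≤ j, where j ≥ 1.
Then T_{j+1} = 7T_j − 12T_{j−1} = 7·(4^j + 2·3^j) − 12·(4^{j−1} + 2·3^{j−1}) = (7·4 − 12)4^{j−1} + 2·(7·3 − 12)3^{j−1} = 16·4^{j−1} + 18·3^{j−1} = 4^{j+1} + 2·3^{j+1}.
This completes the inductive step, so T_n = 4^n + 2·3^n for all n ≥ 0.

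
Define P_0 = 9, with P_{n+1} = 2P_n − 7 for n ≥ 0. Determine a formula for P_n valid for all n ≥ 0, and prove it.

Claim: P_n = 2^{n+1} + 7.

Base case: P_0 = 9, and 2^{0+1} + 7 = 2 + 7 = 9.
Assume P_m = 2^{m+1} + 7 for some m ≥ 0.
Then P_{m+1} = 2P_m − 7 = 2·(2^{m+1} + 7) − 7 = 2^{m+2} + 14 − 7 = 2^{m+2} + 7.
Hence P_n = 2^{n+1} + 7 for every n ≥ 0, by induction.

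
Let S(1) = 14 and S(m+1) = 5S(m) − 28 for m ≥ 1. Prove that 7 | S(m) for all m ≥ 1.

Base case: S(1) = 14 = 7·2, so 7 | S(1).
Assume 7 | S(r), so S(r) = 7t for some integer t.
Then S(r+1) = 5S(r) − 28 = 5·(7t) − 28 = 7(5t − 4), so 7 | S(r+1).
So the property holds for r+1, and by induction 7 | S(m) for all m ≥ 1.

7 | S(m)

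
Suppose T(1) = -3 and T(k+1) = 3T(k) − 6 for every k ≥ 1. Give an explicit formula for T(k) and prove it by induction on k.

Claim: T(k) = -2·3^k + 3.

Base case: T(1) = -3, and -2·3^1 + 3 = -6 + 3 = -3.
Assume T(r) = -2·3^r + 3 for some r ≥ 1.
Then T(r+1) = 3T(r) − 6 = 3·(-2·3^r + 3) − 6 = -6·3^r + 9 − 6 = -2·3^{r+1} + 3.
By induction, T(k) = -2·3^k + 3 for all k ≥ 1.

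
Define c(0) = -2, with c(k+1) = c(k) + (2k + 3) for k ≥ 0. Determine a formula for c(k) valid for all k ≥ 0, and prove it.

Claim: c(k) = k^2 + 2k − 2.

Base case: c(0) = -2, and 0^2 + 2·0 − 2 = -2.
Assume c(r) = r^2 + 2r − 2.
Then c(r+1) = c(r) + (2r + 3) = (r^2 + 2r − 2) + (2r + 3) = r^2 + 4r + 1,
and (r+1)^2 + 2·(r+1) − 2 = r^2 + 4r + 1.
By induction, c(k) = k^2 + 2k − 2 for all k ≥ 0.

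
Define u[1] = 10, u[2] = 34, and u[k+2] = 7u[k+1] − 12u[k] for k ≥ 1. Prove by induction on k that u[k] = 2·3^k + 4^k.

Base cases: u[1] = 10 and 2·3^1 + 4^1 = 10; u[2] = 34 and 2·3^2 + 4^2 = 34.
Assume u[j] = 2·3^j + 4^j for all 1 ≤ j ≤ r, where r ≥ 2.
Then u[r+1] = 7u[r] − 12u[r−1] = 7·(2·3^r + 4^r) − 12·(2·3^{r−1} + 4^{r−1}) = 2·(7·3 − 12)3^{r−1} + (7·4 − 12)4^{r−1} = 18·3^{r−1} + 16·4^{r−1} = 2·3^{r+1} + 4^{r+1}.
By strong induction, u[k] = 2·3^k + 4^k for all k ≥ 1.

u[k] = 2·3^k + 4^k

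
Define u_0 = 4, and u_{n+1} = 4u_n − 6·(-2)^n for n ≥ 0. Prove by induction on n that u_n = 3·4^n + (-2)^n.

Base case: u_0 = 4, and 3·4^0 + (-2)^0 = 3 + 1 = 4.
Assume u_m = 3·4^m + (-2)^m for some m ≥ 0.
Then u_{m+1} = 4u_m − 6·(-2)^m = 4·(3·4^m + (-2)^m) − 6·(-2)^m = 3·4^{m+1} + 4·(-2)^m − 6·(-2)^m = 3·4^{m+1} − 2·(-2)^m = 3·4^{m+1} + (-2)^{m+1}.
So the formula holds for m+1, and by induction u_n = 3·4^n + (-2)^n for all n ≥ 0.

u_n = 3·4^n + (-2)^n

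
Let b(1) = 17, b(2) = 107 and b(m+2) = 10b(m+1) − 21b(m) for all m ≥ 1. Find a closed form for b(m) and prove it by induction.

Claim: b(m) = 2·7^m + 3^m.

Base cases: b(1) = 17 and 2·7^1 + 3^1 = 17; b(2) = 107 and 2·7^2 + 3^2 = 107.
Assume b(j) = 2·7^j + 3^j for all 1 ≤ j ≤ k, where k ≥ 2.
Then b(k+1) = 10b(k) − 21b(k−1) = 10·(2·7^k + 3^k) − 21·(2·7^{k−1} + 3^{k−1}) = 2·(10·7 − 21)7^{k−1} + (10·3 − 21)3^{k−1} = 98·7^{k−1} + 9·3^{k−1} = 2·7^{k+1} + 3^{k+1}.
So the formula holds for k+1, and by strong induction b(m) = 2·7^m + 3^m for all m ≥ 1.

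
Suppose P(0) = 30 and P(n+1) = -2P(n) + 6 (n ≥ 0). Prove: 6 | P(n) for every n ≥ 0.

Base case: P(0) = 30 = 6·5, so 6 | P(0).
Assume 6 | P(m), so P(m) = 6t for some integer t.
Then P(m+1) = -2P(m) + 6 = -2·(6t) + 6 = 6(-2t + 1), so 6 | P(m+1).
This completes the inductive step, so 6 | P(n) for all n ≥ 0.

6 | P(n)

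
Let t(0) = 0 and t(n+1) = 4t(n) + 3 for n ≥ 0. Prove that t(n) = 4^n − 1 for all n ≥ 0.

Base case: t(0) = 0, and 4^0 − 1 = 1 − 1 = 0.
Assume t(j) = 4^j − 1 for some j ≥ 0.
Then t(j+1) = 4t(j) + 3 = 4·(4^j − 1) + 3 = 4^{j+1} − 4 + 3 = 4^{j+1} − 1.
So the formula holds for j+1, and by induction t(n) = 4^n − 1 for all n ≥ 0.

t(n) = 4^n − 1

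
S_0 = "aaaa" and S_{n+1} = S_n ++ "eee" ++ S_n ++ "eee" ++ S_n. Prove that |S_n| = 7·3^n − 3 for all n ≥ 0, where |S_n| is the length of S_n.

Base case: |S_0| = 4, and 7·3^0 − 3 = 4.
Assume |S_k| = 7·3^k − 3.
Then |S_{k+1}| = 3|S_k| + 6 = 3(7·3^k − 3) + 6 = 7·3^{k+1} − 9 + 6 = 7·3^{k+1} − 3.
By induction, |S_n| = 7·3^n − 3 for all n ≥ 0.

|S_n| = 7·3^n − 3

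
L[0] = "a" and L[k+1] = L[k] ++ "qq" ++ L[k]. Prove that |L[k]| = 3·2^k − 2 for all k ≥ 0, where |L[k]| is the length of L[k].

Base case: |L[0]| = 1, and 3·2^0 − 2 = 1.
Assume |L[r]| = 3·2^r − 2.
Then |L[r+1]| = |L[r]| + 2 + |L[r]| = 2|L[r]| + 2 = 2(3·2^r − 2) + 2 = 3·2^{r+1} − 4 + 2 = 3·2^{r+1} − 2.
So the formula holds for r+1, and by induction |L[k]| = 3·2^k − 2 for all k ≥ 0.

|L[k]| = 3·2^k − 2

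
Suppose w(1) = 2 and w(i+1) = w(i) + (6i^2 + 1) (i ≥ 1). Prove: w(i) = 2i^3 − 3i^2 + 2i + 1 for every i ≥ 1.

Base case: w(1) = 2, and 2·1^3 − 3·1^2 + 2·1 + 1 = 2.
Assume w(k) = 2k^3 − 3k^2 + 2k + 1.
Then w(k+1) = w(k) + (6k^2 + 1) = (2k^3 − 3k^2 + 2k + 1) + (6k^2 + 1) = 2k^3 + 3k^2 + 2k + 2,
and 2·(k+1)^3 − 3·(k+1)^2 + 2·(k+1) + 1 = 2k^3 + 3k^2 + 2k + 2.
This completes the inductive step, so w(i) = 2i^3 − 3i^2 + 2i + 1 for all i ≥ 1.

w(i) = 2i^3 − 3i^2 + 2i + 1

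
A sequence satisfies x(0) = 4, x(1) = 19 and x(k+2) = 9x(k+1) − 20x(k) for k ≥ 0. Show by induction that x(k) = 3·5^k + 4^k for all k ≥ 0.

Base cases: x(0) = 4 and 3·5^0 + 4^0 = 4; x(1) = 19 and 3·5^1 + 4^1 = 19.
Assume x(j) = 3·5^j + 4^j for all 0 ≤ j ≤ m, where m ≥ 1.
Then x(m+1) = 9x(m) − 20x(m−1) = 9·(3·5^m + 4^m) − 20·(3·5^{m−1} + 4^{m−1}) = 3·(9·5 − 20)5^{m−1} + (9·4 − 20)4^{m−1} = 75·5^{m−1} + 16·4^{m−1} = 3·5^{m+1} + 4^{m+1}.
Hence x(k) = 3·5^k + 4^k for every k ≥ 0, by strong induction.

x(k) = 3·5^k + 4^k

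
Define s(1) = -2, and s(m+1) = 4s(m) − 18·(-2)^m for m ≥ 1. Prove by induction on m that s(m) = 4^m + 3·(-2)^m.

Base case: s(1) = -2, and 4^1 + 3·(-2)^1 = 4 − 6 = -2.
Assume s(r) = 4^r + 3·(-2)^r for some r ≥ 1.
Then s(r+1) = 4s(r) − 18·(-2)^r = 4·(4^r + 3·(-2)^r) − 18·(-2)^r = 4^{r+1} + 12·(-2)^r − 18·(-2)^r = 4^{r+1} − 6·(-2)^r = 4^{r+1} + 3·(-2)^{r+1}.
Hence s(m) = 4^m + 3·(-2)^m for every m ≥ 1, by induction.

s(m) = 4^m + 3·(-2)^m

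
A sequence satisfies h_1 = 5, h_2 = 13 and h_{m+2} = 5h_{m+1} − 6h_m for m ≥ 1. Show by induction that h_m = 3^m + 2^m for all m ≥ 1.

Base cases: h_1 = 5 and 3^1 + 2^1 = 5; h_2 = 13 and 3^2 + 2^2 = 13.
Assume h_j = 3^j + 2^j for all 1 ≤ j ≤ k, where k ≥ 2.
Then h_{k+1} = 5h_k − 6h_{k−1} = 5·(3^k + 2^k) − 6·(3^{k−1} + 2^{k−1}) = (5·3 − 6)3^{k−1} + (5·2 − 6)2^{k−1} = 9·3^{k−1} + 4·2^{k−1} = 3^{k+1} + 2^{k+1}.
This completes the inductive step, so h_m = 3^m + 2^m for all m ≥ 1.

h_m = 3^m + 2^m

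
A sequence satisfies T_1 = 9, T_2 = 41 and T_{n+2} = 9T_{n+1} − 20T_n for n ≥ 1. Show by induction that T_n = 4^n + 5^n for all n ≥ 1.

Base cases: T_1 = 9 and 4^1 + 5^1 = 9; T_2 = 41 and 4^2 + 5^2 = 41.
Assume T_j = 4^j + 5^j for all 1 ≤ j ≤ r, where r ≥ 2.
Then T_{r+1} = 9T_r − 20T_{r−1} = 9·(4^r + 5^r) − 20·(4^{r−1} + 5^{r−1}) = (9·4 − 20)4^{r−1} + (9·5 − 20)5^{r−1} = 16·4^{r−1} + 25·5^{r−1} = 4^{r+1} + 5^{r+1}.
So the formula holds for r+1, and by strong induction T_n = 4^n + 5^n for all n ≥ 1.

T_n = 4^n + 5^n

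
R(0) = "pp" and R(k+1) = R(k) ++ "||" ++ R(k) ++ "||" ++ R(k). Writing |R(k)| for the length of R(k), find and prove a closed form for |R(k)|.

Claim: |R(k)| = 4·3^k − 2.

Base case: |R(0)| = 2, and 4·3^0 − 2 = 2.
Assume |R(m)| = 4·3^m − 2.
Then |R(m+1)| = 3|R(m)| + 4 = 3(4·3^m − 2) + 4 = 4·3^{m+1} − 6 + 4 = 4·3^{m+1} − 2.
So the formula holds for m+1, and by induction |R(k)| = 4·3^k − 2 for all k ≥ 0.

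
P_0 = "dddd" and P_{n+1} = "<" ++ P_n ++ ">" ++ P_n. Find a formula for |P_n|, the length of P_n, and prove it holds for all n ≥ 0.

Claim: |P_n| = 6·2^n − 2.

Base case: |P_0| = 4, and 6·2^0 − 2 = 4.
Assume |P_r| = 6·2^r − 2.
Then |P_{r+1}| = 1 + |P_r| + 1 + |P_r| = 2|P_r| + 2 = 2(6·2^r − 2) + 2 = 6·2^{r+1} − 4 + 2 = 6·2^{r+1} − 2.
By induction, |P_n| = 6·2^n − 2 for all n ≥ 0.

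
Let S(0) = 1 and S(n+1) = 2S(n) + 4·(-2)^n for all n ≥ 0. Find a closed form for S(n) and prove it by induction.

Claim: S(n) = 2·2^n − (-2)^n.

Base case: S(0) = 1, and 2·2^0 − (-2)^0 = 2 − 1 = 1.
Assume S(r) = 2·2^r − (-2)^r for some r ≥ 0.
Then S(r+1) = 2S(r) + 4·(-2)^r = 2·(2·2^r − (-2)^r) + 4·(-2)^r = 2·2^{r+1} − 2·(-2)^r + 4·(-2)^r = 2·2^{r+1} + 2·(-2)^r = 2·2^{r+1} − (-2)^{r+1}.
By induction, S(n) = 2·2^n − (-2)^n for all n ≥ 0.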